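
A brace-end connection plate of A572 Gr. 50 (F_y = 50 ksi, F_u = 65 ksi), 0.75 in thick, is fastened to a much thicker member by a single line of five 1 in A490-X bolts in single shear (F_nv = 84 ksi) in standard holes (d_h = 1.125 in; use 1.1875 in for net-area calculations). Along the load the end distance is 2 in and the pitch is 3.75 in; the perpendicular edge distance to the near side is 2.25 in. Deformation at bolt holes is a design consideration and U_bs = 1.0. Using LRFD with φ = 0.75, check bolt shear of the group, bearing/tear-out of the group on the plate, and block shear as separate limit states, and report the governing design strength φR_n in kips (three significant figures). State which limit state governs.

Bolt shear: A_b = π·1²/4 = 0.7854 in²; R_n = 84 × 0.7854 × 5 × 1 = 329.9 kips → 0.75 × 329.9 = 247 kips.
Bearing: edge l_c = 1.438, r_n = 84.09 kips; interior l_c = 2.625, r_n = 117 kips; R_n = 84.09 + 4·117 = 552.1 kips → 414 kips.
Block shear: A_gv = 12.75, A_nv = 8.742, A_nt = 1.242 in²; R_n = min(0.6F_uA_nv, 0.6F_yA_gv) + U_bs·F_u·A_nt = 421.7 kips → 316 kips.
Bolt shear governs: 247 kips.

247 kips (bolt shear governs)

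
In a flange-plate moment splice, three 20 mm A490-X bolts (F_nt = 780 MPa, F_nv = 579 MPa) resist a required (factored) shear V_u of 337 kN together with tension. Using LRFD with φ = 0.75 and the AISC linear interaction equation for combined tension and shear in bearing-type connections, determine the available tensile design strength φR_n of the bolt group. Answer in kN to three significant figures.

A_b = π·20²/4 = 314.2 mm²; f_rv = 337 × 1000 / (3 × 314.2) = 357.6 MPa.
F'_nt = 1.3 F_nt − (F_nt / φF_nv) f_rv = 1.3·780 − (780/(0.75·579))·357.6 = 371.7 MPa, capped at F_nt → F'_nt = 371.7 MPa.
R_n = F'_nt · A_b · n = 371.7 × 314.2 × 3 / 1000 = 350.4 kN.
Design strength φR_n = 0.75 × 350.4 = 263 kN.

263 kN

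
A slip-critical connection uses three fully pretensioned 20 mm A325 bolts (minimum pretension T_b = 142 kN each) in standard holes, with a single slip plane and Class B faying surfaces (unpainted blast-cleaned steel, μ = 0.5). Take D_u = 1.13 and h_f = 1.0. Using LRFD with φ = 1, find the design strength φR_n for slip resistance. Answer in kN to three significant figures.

241 kN

R_n = μ · D_u · h_f · T_b · n_s · n_b = 0.5 × 1.13 × 1.0 × 142 × 1 × 3 = 240.7 kN.
Design strength φR_n = 1 × 240.7 = 241 kN.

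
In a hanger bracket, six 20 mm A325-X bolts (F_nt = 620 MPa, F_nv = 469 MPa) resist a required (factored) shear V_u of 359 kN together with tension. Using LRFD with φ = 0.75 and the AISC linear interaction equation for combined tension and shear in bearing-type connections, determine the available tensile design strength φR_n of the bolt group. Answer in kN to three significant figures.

A_b = π·20²/4 = 314.2 mm²; f_rv = 359 × 1000 / (6 × 314.2) = 190.5 MPa.
F'_nt = 1.3 F_nt − (F_nt / φF_nv) f_rv = 1.3·620 − (620/(0.75·469))·190.5 = 470.3 MPa, capped at F_nt → F'_nt = 470.3 MPa.
R_n = F'_nt · A_b · n = 470.3 × 314.2 × 6 / 1000 = 886.5 kN.
Design strength φR_n = 0.75 × 886.5 = 665 kN.

665 kN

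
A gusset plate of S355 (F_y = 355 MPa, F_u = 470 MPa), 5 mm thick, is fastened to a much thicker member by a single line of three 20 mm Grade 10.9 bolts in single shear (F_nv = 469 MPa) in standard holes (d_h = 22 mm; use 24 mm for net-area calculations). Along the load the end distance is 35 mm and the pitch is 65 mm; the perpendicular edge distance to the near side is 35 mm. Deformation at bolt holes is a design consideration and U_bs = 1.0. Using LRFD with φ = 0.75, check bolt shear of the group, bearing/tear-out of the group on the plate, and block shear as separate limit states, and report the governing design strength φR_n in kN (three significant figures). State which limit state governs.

152 kN (block shear governs)

Bolt shear: A_b = π·20²/4 = 314.2 mm²; R_n = 469 × 314.2 × 3 × 1 / 1000 = 442 kN → 0.75 × 442 = 332 kN.
Bearing: edge l_c = 24, r_n = 67.68 kN; interior l_c = 43, r_n = 112.8 kN; R_n = 67.68 + 2·112.8 = 293.3 kN → 220 kN.
Block shear: A_gv = 825, A_nv = 525, A_nt = 115 mm²; R_n = min(0.6F_uA_nv, 0.6F_yA_gv) + U_bs·F_u·A_nt = 202.1 kN → 152 kN.
Block shear governs: 152 kN.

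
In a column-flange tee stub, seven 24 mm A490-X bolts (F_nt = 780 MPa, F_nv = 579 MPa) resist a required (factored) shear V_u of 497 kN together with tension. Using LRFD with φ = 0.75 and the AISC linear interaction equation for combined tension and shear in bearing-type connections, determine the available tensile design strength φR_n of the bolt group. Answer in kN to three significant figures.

1740 kN

A_b = π·24²/4 = 452.4 mm²; f_rv = 497 × 1000 / (7 × 452.4) = 156.9 MPa.
F'_nt = 1.3 F_nt − (F_nt / φF_nv) f_rv = 1.3·780 − (780/(0.75·579))·156.9 = 732.1 MPa, capped at F_nt → F'_nt = 732.1 MPa.
R_n = F'_nt · A_b · n = 732.1 × 452.4 × 7 / 1000 = 2318 kN.
Design strength φR_n = 0.75 × 2318 = 1740 kN.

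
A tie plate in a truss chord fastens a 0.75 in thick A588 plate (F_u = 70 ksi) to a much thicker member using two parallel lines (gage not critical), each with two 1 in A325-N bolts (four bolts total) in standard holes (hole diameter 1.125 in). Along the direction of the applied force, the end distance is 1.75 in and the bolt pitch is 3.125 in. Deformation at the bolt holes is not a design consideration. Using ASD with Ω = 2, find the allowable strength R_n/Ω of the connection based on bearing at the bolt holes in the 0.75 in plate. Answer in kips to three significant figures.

Per bolt r_n = 1.5 l_c t F_u ≤ 3.0 d t F_u; upper limit = 3.0 × 1 × 0.75 × 70 = 157.5 kips.
Edge bolt: l_c = 1.75 − 1.125/2 = 1.188 in → 1.5 × 1.188 × 0.75 × 70 = 93.52 → r_n = 93.52 kips.
Interior bolts: l_c = 3.125 − 1.125 = 2 in → 1.5 × 2 × 0.75 × 70 = 157.5 → r_n = 157.5 kips.
R_n = 2 × 93.52 + 2 × 157.5 = 502 kips.
Allowable strength R_n/Ω = 502 / 2 = 251 kips.

251 kips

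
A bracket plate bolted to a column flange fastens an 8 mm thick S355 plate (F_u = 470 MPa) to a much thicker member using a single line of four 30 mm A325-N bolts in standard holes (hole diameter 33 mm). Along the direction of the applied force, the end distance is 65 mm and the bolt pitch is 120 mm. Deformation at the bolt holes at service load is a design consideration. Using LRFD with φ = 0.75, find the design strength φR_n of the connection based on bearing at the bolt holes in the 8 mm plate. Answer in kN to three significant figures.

773 kN

Per bolt r_n = 1.2 l_c t F_u ≤ 2.4 d t F_u; upper limit = 2.4 × 30 × 8 × 470 / 1000 = 270.7 kN.
Edge bolt: l_c = 65 − 33/2 = 48.5 mm → 1.2 × 48.5 × 8 × 470 / 1000 = 218.8 → r_n = 218.8 kN.
Interior bolts: l_c = 120 − 33 = 87 mm → 1.2 × 87 × 8 × 470 / 1000 = 392.5 → r_n = 270.7 kN.
R_n = 1 × 218.8 + 3 × 270.7 = 1031 kN.
Design strength φR_n = 0.75 × 1031 = 773 kN.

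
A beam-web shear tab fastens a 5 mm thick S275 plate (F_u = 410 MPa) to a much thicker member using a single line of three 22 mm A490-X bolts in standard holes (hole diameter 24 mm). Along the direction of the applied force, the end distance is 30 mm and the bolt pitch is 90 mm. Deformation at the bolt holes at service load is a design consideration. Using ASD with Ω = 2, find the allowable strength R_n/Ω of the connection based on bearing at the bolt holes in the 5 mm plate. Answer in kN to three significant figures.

130 kN

Per bolt r_n = 1.2 l_c t F_u ≤ 2.4 d t F_u; upper limit = 2.4 × 22 × 5 × 410 / 1000 = 108.2 kN.
Edge bolt: l_c = 30 − 24/2 = 18 mm → 1.2 × 18 × 5 × 410 / 1000 = 44.28 → r_n = 44.28 kN.
Interior bolts: l_c = 90 − 24 = 66 mm → 1.2 × 66 × 5 × 410 / 1000 = 162.4 → r_n = 108.2 kN.
R_n = 1 × 44.28 + 2 × 108.2 = 260.8 kN.
Allowable strength R_n/Ω = 260.8 / 2 = 130 kN.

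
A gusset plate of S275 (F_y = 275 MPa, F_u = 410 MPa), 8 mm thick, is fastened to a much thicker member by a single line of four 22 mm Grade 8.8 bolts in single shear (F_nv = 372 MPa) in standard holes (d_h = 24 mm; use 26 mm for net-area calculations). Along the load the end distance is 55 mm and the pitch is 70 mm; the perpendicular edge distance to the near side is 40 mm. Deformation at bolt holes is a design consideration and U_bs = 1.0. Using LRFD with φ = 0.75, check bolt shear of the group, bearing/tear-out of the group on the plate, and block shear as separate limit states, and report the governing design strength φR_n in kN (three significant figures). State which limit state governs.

323 kN (block shear governs)

Bolt shear: A_b = π·22²/4 = 380.1 mm²; R_n = 372 × 380.1 × 4 × 1 / 1000 = 565.6 kN → 0.75 × 565.6 = 424 kN.
Bearing: edge l_c = 43, r_n = 169.2 kN; interior l_c = 46, r_n = 173.2 kN; R_n = 169.2 + 3·173.2 = 688.8 kN → 517 kN.
Block shear: A_gv = 2120, A_nv = 1392, A_nt = 216 mm²; R_n = min(0.6F_uA_nv, 0.6F_yA_gv) + U_bs·F_u·A_nt = 431 kN → 323 kN.
Block shear governs: 323 kN.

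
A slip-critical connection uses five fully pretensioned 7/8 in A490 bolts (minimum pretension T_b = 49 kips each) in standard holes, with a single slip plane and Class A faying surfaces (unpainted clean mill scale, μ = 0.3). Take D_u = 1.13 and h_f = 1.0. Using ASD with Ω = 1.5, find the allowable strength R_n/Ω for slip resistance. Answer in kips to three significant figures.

R_n = μ · D_u · h_f · T_b · n_s · n_b = 0.3 × 1.13 × 1.0 × 49 × 1 × 5 = 83.05 kips.
Allowable strength R_n/Ω = 83.05 / 1.5 = 55.4 kips.

55.4 kips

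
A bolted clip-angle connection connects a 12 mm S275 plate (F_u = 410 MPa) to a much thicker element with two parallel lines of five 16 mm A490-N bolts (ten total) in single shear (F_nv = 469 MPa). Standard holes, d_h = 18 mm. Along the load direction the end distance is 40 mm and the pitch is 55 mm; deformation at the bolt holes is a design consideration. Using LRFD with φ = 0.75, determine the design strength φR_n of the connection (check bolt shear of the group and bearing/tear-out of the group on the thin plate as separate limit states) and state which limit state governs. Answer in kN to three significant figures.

Bolt shear: A_b = π·16²/4 = 201.1 mm²; R_n = 469 × 201.1 × 10 × 1 / 1000 = 943 kN → 0.75 × 943 = 707 kN.
Bearing (1.2 l_c t F_u ≤ 2.4 d t F_u): upper limit = 2.4·16·12·410 / 1000 = 188.9 kN.
  Edge l_c = 40 − 18/2 = 31 → r_n = 183 kN; interior l_c = 55 − 18 = 37 → r_n = 188.9 kN.
  R_n,bearing = 2·183 + 8·188.9 = 1877 kN → 0.75 × 1877 = 1410 kN.
Bolt shear governs: 707 kN.

707 kN (bolt shear governs)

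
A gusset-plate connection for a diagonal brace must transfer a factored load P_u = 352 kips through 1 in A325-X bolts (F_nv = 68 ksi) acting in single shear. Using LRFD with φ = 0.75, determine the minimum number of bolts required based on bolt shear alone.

9 bolts

A_b = π·1²/4 = 0.7854 in².
Per-bolt design strength φR_n = 0.75 × 68 × 0.7854 × 1 = 40.06 kips.
n ≥ 352 / 40.06 = 8.788 → use 9 bolts.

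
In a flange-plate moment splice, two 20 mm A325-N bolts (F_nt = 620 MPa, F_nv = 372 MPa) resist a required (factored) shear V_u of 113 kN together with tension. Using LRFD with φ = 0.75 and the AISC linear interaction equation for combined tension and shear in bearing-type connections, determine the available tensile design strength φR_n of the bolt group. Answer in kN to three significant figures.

191 kN

A_b = π·20²/4 = 314.2 mm²; f_rv = 113 × 1000 / (2 × 314.2) = 179.8 MPa.
F'_nt = 1.3 F_nt − (F_nt / φF_nv) f_rv = 1.3·620 − (620/(0.75·372))·179.8 = 406.3 MPa, capped at F_nt → F'_nt = 406.3 MPa.
R_n = F'_nt · A_b · n = 406.3 × 314.2 × 2 / 1000 = 255.3 kN.
Design strength φR_n = 0.75 × 255.3 = 191 kN.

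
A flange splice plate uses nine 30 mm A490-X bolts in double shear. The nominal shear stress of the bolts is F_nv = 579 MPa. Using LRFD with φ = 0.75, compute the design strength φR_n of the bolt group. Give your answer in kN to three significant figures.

5530 kN

A_b = π × 30² / 4 = 706.9 mm².
R_n = F_nv · A_b · n · n_s = 579 × 706.9 × 9 × 2 / 1000 = 7367 kN.
Design strength φR_n = 0.75 × 7367 = 5530 kN.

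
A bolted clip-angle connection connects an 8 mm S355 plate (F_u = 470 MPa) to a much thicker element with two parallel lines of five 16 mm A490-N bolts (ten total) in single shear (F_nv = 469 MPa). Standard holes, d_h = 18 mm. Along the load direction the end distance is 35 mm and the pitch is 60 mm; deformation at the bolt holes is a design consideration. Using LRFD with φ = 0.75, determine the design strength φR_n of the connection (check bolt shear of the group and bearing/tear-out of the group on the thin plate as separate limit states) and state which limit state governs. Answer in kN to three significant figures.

707 kN (bolt shear governs)

Bolt shear: A_b = π·16²/4 = 201.1 mm²; R_n = 469 × 201.1 × 10 × 1 / 1000 = 943 kN → 0.75 × 943 = 707 kN.
Bearing (1.2 l_c t F_u ≤ 2.4 d t F_u): upper limit = 2.4·16·8·470 / 1000 = 144.4 kN.
  Edge l_c = 35 − 18/2 = 26 → r_n = 117.3 kN; interior l_c = 60 − 18 = 42 → r_n = 144.4 kN.
  R_n,bearing = 2·117.3 + 8·144.4 = 1390 kN → 0.75 × 1390 = 1040 kN.
Bolt shear governs: 707 kN.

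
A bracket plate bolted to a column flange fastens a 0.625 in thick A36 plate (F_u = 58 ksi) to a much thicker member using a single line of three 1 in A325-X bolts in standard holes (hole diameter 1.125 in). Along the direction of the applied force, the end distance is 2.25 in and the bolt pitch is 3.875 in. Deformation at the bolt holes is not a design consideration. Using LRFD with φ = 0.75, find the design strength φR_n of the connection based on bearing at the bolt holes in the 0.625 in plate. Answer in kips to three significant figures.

232 kips

Per bolt r_n = 1.5 l_c t F_u ≤ 3.0 d t F_u; upper limit = 3.0 × 1 × 0.625 × 58 = 108.8 kips.
Edge bolt: l_c = 2.25 − 1.125/2 = 1.688 in → 1.5 × 1.688 × 0.625 × 58 = 91.76 → r_n = 91.76 kips.
Interior bolts: l_c = 3.875 − 1.125 = 2.75 in → 1.5 × 2.75 × 0.625 × 58 = 149.5 → r_n = 108.8 kips.
R_n = 1 × 91.76 + 2 × 108.8 = 309.3 kips.
Design strength φR_n = 0.75 × 309.3 = 232 kips.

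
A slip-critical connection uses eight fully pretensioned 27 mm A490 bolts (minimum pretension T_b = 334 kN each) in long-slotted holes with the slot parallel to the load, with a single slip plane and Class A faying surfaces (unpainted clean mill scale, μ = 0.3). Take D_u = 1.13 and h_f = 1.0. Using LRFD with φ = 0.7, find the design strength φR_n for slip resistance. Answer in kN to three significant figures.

R_n = μ · D_u · h_f · T_b · n_s · n_b = 0.3 × 1.13 × 1.0 × 334 × 1 × 8 = 905.8 kN.
Design strength φR_n = 0.7 × 905.8 = 634 kN.

634 kN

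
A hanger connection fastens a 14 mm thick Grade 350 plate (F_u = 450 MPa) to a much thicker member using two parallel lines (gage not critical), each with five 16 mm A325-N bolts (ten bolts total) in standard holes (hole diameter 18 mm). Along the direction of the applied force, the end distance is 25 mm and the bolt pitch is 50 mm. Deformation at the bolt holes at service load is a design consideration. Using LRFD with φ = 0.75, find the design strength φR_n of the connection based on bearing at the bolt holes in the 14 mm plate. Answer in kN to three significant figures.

Per bolt r_n = 1.2 l_c t F_u ≤ 2.4 d t F_u; upper limit = 2.4 × 16 × 14 × 450 / 1000 = 241.9 kN.
Edge bolt: l_c = 25 − 18/2 = 16 mm → 1.2 × 16 × 14 × 450 / 1000 = 121 → r_n = 121 kN.
Interior bolts: l_c = 50 − 18 = 32 mm → 1.2 × 32 × 14 × 450 / 1000 = 241.9 → r_n = 241.9 kN.
R_n = 2 × 121 + 8 × 241.9 = 2177 kN.
Design strength φR_n = 0.75 × 2177 = 1630 kN.

1630 kN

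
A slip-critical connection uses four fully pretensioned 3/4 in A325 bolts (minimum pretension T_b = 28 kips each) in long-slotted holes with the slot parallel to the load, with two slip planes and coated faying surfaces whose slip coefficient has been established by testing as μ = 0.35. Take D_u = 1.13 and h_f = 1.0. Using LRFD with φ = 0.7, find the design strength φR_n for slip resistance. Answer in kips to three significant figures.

62 kips

R_n = μ · D_u · h_f · T_b · n_s · n_b = 0.35 × 1.13 × 1.0 × 28 × 2 × 4 = 88.59 kips.
Design strength φR_n = 0.7 × 88.59 = 62 kips.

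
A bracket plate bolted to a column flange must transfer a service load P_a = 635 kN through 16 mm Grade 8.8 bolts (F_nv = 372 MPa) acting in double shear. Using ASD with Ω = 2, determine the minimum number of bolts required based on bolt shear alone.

A_b = π·16²/4 = 201.1 mm².
Per-bolt allowable strength R_n/Ω = 372 × 201.1 × 2 / 1000 / 2 = 74.8 kN.
n ≥ 635 / 74.8 = 8.49 → use 9 bolts.

9 bolts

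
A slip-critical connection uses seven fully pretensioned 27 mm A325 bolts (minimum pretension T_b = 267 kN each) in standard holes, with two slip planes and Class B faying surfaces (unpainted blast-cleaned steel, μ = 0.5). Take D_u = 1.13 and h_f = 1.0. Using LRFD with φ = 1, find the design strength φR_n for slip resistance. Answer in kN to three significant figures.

2110 kN

R_n = μ · D_u · h_f · T_b · n_s · n_b = 0.5 × 1.13 × 1.0 × 267 × 2 × 7 = 2112 kN.
Design strength φR_n = 1 × 2112 = 2110 kN.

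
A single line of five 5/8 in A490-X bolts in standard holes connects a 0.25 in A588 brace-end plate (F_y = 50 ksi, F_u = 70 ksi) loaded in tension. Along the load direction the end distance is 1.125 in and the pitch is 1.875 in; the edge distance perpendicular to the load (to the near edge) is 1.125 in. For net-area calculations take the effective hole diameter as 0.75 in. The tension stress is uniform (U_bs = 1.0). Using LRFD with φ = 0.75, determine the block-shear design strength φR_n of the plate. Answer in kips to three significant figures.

Shear plane L_v = 1.125 + 4·1.875 = 8.625 in; A_gv = 8.625 × 0.25 = 2.156 in².
A_nv = (8.625 − 4.5·0.75) × 0.25 = 1.312 in².
A_nt = (1.125 − 0.5·0.75) × 0.25 = 0.1875 in².
0.6 F_u A_nv = 55.12 kips; 0.6 F_y A_gv = 64.69 kips → shear rupture governs the shear term.
R_n = 55.12 + 1.0 × 70 × 0.1875 = 68.25 kips.
Design strength φR_n = 0.75 × 68.25 = 51.2 kips.

51.2 kips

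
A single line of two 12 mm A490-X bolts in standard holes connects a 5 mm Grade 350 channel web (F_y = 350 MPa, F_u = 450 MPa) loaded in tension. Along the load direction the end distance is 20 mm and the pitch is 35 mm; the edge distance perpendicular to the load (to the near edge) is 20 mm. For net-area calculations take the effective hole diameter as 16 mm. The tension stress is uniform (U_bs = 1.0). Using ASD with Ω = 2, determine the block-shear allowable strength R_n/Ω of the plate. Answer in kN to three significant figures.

Shear plane L_v = 20 + 1·35 = 55 mm; A_gv = 55 × 5 = 275 mm².
A_nv = (55 − 1.5·16) × 5 = 155 mm².
A_nt = (20 − 0.5·16) × 5 = 60 mm².
0.6 F_u A_nv = 41.85 kN; 0.6 F_y A_gv = 57.75 kN → shear rupture governs the shear term.
R_n = 41.85 + 1.0 × 450 × 60 / 1000 = 68.85 kN.
Allowable strength R_n/Ω = 68.85 / 2 = 34.4 kN.

34.4 kN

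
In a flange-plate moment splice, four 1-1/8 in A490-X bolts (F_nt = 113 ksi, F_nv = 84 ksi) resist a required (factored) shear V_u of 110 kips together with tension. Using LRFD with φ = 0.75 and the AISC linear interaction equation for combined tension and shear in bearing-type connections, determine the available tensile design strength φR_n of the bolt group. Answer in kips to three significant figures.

A_b = π·1.125²/4 = 0.994 in²; f_rv = 110 / (4 × 0.994) = 27.67 ksi.
F'_nt = 1.3 F_nt − (F_nt / φF_nv) f_rv = 1.3·113 − (113/(0.75·84))·27.67 = 97.28 ksi, capped at F_nt → F'_nt = 97.28 ksi.
R_n = F'_nt · A_b · n = 97.28 × 0.994 × 4 = 386.8 kips.
Design strength φR_n = 0.75 × 386.8 = 290 kips.

290 kips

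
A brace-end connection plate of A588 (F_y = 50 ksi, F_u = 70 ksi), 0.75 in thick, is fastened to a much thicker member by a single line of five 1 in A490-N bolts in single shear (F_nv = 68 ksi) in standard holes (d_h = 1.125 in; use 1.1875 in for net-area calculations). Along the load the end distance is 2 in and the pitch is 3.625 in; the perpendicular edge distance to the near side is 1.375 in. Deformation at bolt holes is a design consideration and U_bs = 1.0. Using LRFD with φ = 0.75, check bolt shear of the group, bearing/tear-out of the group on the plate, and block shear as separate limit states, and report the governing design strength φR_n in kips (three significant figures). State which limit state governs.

Bolt shear: A_b = π·1²/4 = 0.7854 in²; R_n = 68 × 0.7854 × 5 × 1 = 267 kips → 0.75 × 267 = 200 kips.
Bearing: edge l_c = 1.438, r_n = 90.56 kips; interior l_c = 2.5, r_n = 126 kips; R_n = 90.56 + 4·126 = 594.6 kips → 446 kips.
Block shear: A_gv = 12.38, A_nv = 8.367, A_nt = 0.5859 in²; R_n = min(0.6F_uA_nv, 0.6F_yA_gv) + U_bs·F_u·A_nt = 392.4 kips → 294 kips.
Bolt shear governs: 200 kips.

200 kips (bolt shear governs)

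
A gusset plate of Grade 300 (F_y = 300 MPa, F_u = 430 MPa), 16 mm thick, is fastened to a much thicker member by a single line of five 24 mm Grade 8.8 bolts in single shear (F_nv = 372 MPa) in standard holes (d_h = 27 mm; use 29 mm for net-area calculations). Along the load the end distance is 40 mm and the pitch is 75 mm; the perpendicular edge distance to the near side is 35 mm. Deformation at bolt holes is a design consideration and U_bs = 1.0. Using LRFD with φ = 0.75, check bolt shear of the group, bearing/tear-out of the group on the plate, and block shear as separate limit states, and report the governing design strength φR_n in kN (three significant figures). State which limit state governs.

Bolt shear: A_b = π·24²/4 = 452.4 mm²; R_n = 372 × 452.4 × 5 × 1 / 1000 = 841.4 kN → 0.75 × 841.4 = 631 kN.
Bearing: edge l_c = 26.5, r_n = 218.8 kN; interior l_c = 48, r_n = 396.3 kN; R_n = 218.8 + 4·396.3 = 1804 kN → 1350 kN.
Block shear: A_gv = 5440, A_nv = 3352, A_nt = 328 mm²; R_n = min(0.6F_uA_nv, 0.6F_yA_gv) + U_bs·F_u·A_nt = 1006 kN → 754 kN.
Bolt shear governs: 631 kN.

631 kN (bolt shear governs)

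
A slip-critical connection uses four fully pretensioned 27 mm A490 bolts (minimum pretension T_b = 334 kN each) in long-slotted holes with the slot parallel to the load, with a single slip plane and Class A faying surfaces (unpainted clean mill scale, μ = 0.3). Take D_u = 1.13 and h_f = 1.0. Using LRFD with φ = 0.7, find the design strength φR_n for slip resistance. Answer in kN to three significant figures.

R_n = μ · D_u · h_f · T_b · n_s · n_b = 0.3 × 1.13 × 1.0 × 334 × 1 × 4 = 452.9 kN.
Design strength φR_n = 0.7 × 452.9 = 317 kN.

317 kN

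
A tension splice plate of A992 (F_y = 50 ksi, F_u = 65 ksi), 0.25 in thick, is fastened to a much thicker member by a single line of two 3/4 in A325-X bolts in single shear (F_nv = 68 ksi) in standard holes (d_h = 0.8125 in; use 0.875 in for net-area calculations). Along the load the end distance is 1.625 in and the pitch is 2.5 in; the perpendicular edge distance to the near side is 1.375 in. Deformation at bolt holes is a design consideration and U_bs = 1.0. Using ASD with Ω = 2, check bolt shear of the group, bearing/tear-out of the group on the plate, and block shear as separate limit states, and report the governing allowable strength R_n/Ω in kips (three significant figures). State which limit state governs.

21.3 kips (block shear governs)

Bolt shear: A_b = π·0.75²/4 = 0.4418 in²; R_n = 68 × 0.4418 × 2 × 1 = 60.08 kips → 60.08 / 2 = 30 kips.
Bearing: edge l_c = 1.219, r_n = 23.77 kips; interior l_c = 1.688, r_n = 29.25 kips; R_n = 23.77 + 1·29.25 = 53.02 kips → 26.5 kips.
Block shear: A_gv = 1.031, A_nv = 0.7031, A_nt = 0.2344 in²; R_n = min(0.6F_uA_nv, 0.6F_yA_gv) + U_bs·F_u·A_nt = 42.66 kips → 21.3 kips.
Block shear governs: 21.3 kips.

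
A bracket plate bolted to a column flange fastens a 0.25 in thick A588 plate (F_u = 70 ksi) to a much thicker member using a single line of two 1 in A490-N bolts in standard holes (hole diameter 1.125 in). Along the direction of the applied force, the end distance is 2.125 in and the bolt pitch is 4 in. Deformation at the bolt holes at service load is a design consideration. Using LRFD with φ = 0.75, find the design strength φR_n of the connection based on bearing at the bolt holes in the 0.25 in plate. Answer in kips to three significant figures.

56.1 kips

Per bolt r_n = 1.2 l_c t F_u ≤ 2.4 d t F_u; upper limit = 2.4 × 1 × 0.25 × 70 = 42 kips.
Edge bolt: l_c = 2.125 − 1.125/2 = 1.562 in → 1.2 × 1.562 × 0.25 × 70 = 32.81 → r_n = 32.81 kips.
Interior bolts: l_c = 4 − 1.125 = 2.875 in → 1.2 × 2.875 × 0.25 × 70 = 60.37 → r_n = 42 kips.
R_n = 1 × 32.81 + 1 × 42 = 74.81 kips.
Design strength φR_n = 0.75 × 74.81 = 56.1 kips.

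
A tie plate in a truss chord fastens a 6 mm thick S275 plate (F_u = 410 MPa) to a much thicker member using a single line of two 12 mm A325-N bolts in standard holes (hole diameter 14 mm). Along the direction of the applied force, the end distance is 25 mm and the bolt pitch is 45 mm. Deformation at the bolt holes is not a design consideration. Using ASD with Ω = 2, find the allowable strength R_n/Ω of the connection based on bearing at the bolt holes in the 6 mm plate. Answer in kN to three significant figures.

Per bolt r_n = 1.5 l_c t F_u ≤ 3.0 d t F_u; upper limit = 3.0 × 12 × 6 × 410 / 1000 = 88.56 kN.
Edge bolt: l_c = 25 − 14/2 = 18 mm → 1.5 × 18 × 6 × 410 / 1000 = 66.42 → r_n = 66.42 kN.
Interior bolts: l_c = 45 − 14 = 31 mm → 1.5 × 31 × 6 × 410 / 1000 = 114.4 → r_n = 88.56 kN.
R_n = 1 × 66.42 + 1 × 88.56 = 155 kN.
Allowable strength R_n/Ω = 155 / 2 = 77.5 kN.

77.5 kN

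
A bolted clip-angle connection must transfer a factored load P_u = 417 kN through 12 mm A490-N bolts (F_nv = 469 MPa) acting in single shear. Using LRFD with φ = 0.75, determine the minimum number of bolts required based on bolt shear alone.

A_b = π·12²/4 = 113.1 mm².
Per-bolt design strength φR_n = 0.75 × 469 × 113.1 × 1 / 1000 = 39.78 kN.
n ≥ 417 / 39.78 = 10.48 → use 11 bolts.

11 bolts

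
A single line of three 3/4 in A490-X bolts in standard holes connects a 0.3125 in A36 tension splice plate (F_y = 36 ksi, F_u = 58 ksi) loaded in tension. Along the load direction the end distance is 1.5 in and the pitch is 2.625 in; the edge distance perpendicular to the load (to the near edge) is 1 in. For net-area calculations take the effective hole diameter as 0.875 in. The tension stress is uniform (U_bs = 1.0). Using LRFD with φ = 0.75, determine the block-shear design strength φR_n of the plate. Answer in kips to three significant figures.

41.8 kips

Shear plane L_v = 1.5 + 2·2.625 = 6.75 in; A_gv = 6.75 × 0.3125 = 2.109 in².
A_nv = (6.75 − 2.5·0.875) × 0.3125 = 1.426 in².
A_nt = (1 − 0.5·0.875) × 0.3125 = 0.1758 in².
0.6 F_u A_nv = 49.62 kips; 0.6 F_y A_gv = 45.56 kips → shear yielding governs the shear term.
R_n = 45.56 + 1.0 × 58 × 0.1758 = 55.76 kips.
Design strength φR_n = 0.75 × 55.76 = 41.8 kips.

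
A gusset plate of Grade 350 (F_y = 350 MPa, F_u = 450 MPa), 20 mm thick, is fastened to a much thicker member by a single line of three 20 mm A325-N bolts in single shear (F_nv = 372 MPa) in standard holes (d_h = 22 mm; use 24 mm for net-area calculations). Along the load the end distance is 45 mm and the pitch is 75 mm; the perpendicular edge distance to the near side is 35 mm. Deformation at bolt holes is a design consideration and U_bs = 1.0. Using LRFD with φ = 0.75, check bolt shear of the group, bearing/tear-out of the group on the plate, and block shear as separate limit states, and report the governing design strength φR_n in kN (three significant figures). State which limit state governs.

Bolt shear: A_b = π·20²/4 = 314.2 mm²; R_n = 372 × 314.2 × 3 × 1 / 1000 = 350.6 kN → 0.75 × 350.6 = 263 kN.
Bearing: edge l_c = 34, r_n = 367.2 kN; interior l_c = 53, r_n = 432 kN; R_n = 367.2 + 2·432 = 1231 kN → 923 kN.
Block shear: A_gv = 3900, A_nv = 2700, A_nt = 460 mm²; R_n = min(0.6F_uA_nv, 0.6F_yA_gv) + U_bs·F_u·A_nt = 936 kN → 702 kN.
Bolt shear governs: 263 kN.

263 kN (bolt shear governs)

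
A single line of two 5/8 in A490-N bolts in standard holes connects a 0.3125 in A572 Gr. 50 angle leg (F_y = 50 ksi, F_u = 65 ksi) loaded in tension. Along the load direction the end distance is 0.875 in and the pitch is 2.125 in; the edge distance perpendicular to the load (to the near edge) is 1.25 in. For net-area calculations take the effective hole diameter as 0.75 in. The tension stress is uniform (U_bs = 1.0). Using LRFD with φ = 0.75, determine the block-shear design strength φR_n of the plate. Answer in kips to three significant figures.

Shear plane L_v = 0.875 + 1·2.125 = 3 in; A_gv = 3 × 0.3125 = 0.9375 in².
A_nv = (3 − 1.5·0.75) × 0.3125 = 0.5859 in².
A_nt = (1.25 − 0.5·0.75) × 0.3125 = 0.2734 in².
0.6 F_u A_nv = 22.85 kips; 0.6 F_y A_gv = 28.12 kips → shear rupture governs the shear term.
R_n = 22.85 + 1.0 × 65 × 0.2734 = 40.62 kips.
Design strength φR_n = 0.75 × 40.62 = 30.5 kips.

30.5 kips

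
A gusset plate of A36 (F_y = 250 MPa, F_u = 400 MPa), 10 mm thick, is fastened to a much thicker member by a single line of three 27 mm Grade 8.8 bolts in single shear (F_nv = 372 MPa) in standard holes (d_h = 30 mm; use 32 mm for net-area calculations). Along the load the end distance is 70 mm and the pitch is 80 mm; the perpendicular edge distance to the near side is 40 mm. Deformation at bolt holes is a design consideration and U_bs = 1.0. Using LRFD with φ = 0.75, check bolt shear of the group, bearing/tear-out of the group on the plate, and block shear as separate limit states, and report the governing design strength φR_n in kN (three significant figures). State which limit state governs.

Bolt shear: A_b = π·27²/4 = 572.6 mm²; R_n = 372 × 572.6 × 3 × 1 / 1000 = 639 kN → 0.75 × 639 = 479 kN.
Bearing: edge l_c = 55, r_n = 259.2 kN; interior l_c = 50, r_n = 240 kN; R_n = 259.2 + 2·240 = 739.2 kN → 554 kN.
Block shear: A_gv = 2300, A_nv = 1500, A_nt = 240 mm²; R_n = min(0.6F_uA_nv, 0.6F_yA_gv) + U_bs·F_u·A_nt = 441 kN → 331 kN.
Block shear governs: 331 kN.

331 kN (block shear governs)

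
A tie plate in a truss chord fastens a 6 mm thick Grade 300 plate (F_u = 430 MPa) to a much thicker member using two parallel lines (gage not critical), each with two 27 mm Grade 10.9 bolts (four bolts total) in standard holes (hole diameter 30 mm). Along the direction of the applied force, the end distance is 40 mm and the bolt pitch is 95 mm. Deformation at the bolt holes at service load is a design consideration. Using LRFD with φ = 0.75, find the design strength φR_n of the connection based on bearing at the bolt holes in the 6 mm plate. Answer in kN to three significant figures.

367 kN

Per bolt r_n = 1.2 l_c t F_u ≤ 2.4 d t F_u; upper limit = 2.4 × 27 × 6 × 430 / 1000 = 167.2 kN.
Edge bolt: l_c = 40 − 30/2 = 25 mm → 1.2 × 25 × 6 × 430 / 1000 = 77.4 → r_n = 77.4 kN.
Interior bolts: l_c = 95 − 30 = 65 mm → 1.2 × 65 × 6 × 430 / 1000 = 201.2 → r_n = 167.2 kN.
R_n = 2 × 77.4 + 2 × 167.2 = 489.2 kN.
Design strength φR_n = 0.75 × 489.2 = 367 kN.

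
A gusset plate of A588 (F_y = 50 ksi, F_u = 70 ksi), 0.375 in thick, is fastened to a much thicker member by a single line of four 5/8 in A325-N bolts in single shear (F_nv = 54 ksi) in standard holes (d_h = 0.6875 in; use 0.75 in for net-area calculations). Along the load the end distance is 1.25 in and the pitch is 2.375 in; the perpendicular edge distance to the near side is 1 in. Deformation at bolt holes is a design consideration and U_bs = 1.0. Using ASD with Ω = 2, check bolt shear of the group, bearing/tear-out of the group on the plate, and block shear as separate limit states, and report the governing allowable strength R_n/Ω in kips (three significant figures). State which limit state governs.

33.1 kips (bolt shear governs)

Bolt shear: A_b = π·0.625²/4 = 0.3068 in²; R_n = 54 × 0.3068 × 4 × 1 = 66.27 kips → 66.27 / 2 = 33.1 kips.
Bearing: edge l_c = 0.9062, r_n = 28.55 kips; interior l_c = 1.688, r_n = 39.38 kips; R_n = 28.55 + 3·39.38 = 146.7 kips → 73.3 kips.
Block shear: A_gv = 3.141, A_nv = 2.156, A_nt = 0.2344 in²; R_n = min(0.6F_uA_nv, 0.6F_yA_gv) + U_bs·F_u·A_nt = 107 kips → 53.5 kips.
Bolt shear governs: 33.1 kips.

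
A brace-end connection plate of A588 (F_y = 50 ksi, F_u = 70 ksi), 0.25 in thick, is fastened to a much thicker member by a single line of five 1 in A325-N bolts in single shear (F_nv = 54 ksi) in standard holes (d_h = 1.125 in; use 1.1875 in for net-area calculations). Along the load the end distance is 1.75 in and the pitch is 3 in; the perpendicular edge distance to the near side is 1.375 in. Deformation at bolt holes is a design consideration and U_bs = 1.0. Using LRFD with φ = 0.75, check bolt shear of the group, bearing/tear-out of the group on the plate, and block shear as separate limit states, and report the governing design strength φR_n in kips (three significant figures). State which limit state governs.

Bolt shear: A_b = π·1²/4 = 0.7854 in²; R_n = 54 × 0.7854 × 5 × 1 = 212.1 kips → 0.75 × 212.1 = 159 kips.
Bearing: edge l_c = 1.188, r_n = 24.94 kips; interior l_c = 1.875, r_n = 39.38 kips; R_n = 24.94 + 4·39.38 = 182.4 kips → 137 kips.
Block shear: A_gv = 3.438, A_nv = 2.102, A_nt = 0.1953 in²; R_n = min(0.6F_uA_nv, 0.6F_yA_gv) + U_bs·F_u·A_nt = 101.9 kips → 76.5 kips.
Block shear governs: 76.5 kips.

76.5 kips (block shear governs)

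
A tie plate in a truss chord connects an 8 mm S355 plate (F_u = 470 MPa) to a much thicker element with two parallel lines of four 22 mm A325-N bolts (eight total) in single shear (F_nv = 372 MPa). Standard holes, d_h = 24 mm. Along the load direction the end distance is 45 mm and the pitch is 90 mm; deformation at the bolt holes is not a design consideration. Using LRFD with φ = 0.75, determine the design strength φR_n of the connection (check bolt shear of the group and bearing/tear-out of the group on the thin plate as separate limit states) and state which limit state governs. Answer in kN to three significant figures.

848 kN (bolt shear governs)

Bolt shear: A_b = π·22²/4 = 380.1 mm²; R_n = 372 × 380.1 × 8 × 1 / 1000 = 1131 kN → 0.75 × 1131 = 848 kN.
Bearing (1.5 l_c t F_u ≤ 3.0 d t F_u): upper limit = 3.0·22·8·470 / 1000 = 248.2 kN.
  Edge l_c = 45 − 24/2 = 33 → r_n = 186.1 kN; interior l_c = 90 − 24 = 66 → r_n = 248.2 kN.
  R_n,bearing = 2·186.1 + 6·248.2 = 1861 kN → 0.75 × 1861 = 1400 kN.
Bolt shear governs: 848 kN.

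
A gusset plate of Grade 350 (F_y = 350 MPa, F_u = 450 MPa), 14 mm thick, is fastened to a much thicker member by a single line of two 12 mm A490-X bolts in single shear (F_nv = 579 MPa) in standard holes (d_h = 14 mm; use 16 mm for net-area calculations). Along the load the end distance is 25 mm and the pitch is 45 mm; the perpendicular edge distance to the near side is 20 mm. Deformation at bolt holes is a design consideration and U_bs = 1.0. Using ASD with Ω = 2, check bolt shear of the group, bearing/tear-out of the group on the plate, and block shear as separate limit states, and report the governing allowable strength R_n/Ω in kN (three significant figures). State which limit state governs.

65.5 kN (bolt shear governs)

Bolt shear: A_b = π·12²/4 = 113.1 mm²; R_n = 579 × 113.1 × 2 × 1 / 1000 = 131 kN → 131 / 2 = 65.5 kN.
Bearing: edge l_c = 18, r_n = 136.1 kN; interior l_c = 31, r_n = 181.4 kN; R_n = 136.1 + 1·181.4 = 317.5 kN → 159 kN.
Block shear: A_gv = 980, A_nv = 644, A_nt = 168 mm²; R_n = min(0.6F_uA_nv, 0.6F_yA_gv) + U_bs·F_u·A_nt = 249.5 kN → 125 kN.
Bolt shear governs: 65.5 kN.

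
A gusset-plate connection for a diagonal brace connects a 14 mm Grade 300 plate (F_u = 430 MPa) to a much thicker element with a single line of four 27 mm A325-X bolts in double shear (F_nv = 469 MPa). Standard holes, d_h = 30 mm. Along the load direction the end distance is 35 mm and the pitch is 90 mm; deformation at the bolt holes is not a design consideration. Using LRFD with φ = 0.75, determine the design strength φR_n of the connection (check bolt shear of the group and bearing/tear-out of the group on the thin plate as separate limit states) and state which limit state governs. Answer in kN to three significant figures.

Bolt shear: A_b = π·27²/4 = 572.6 mm²; R_n = 469 × 572.6 × 4 × 2 / 1000 = 2148 kN → 0.75 × 2148 = 1610 kN.
Bearing (1.5 l_c t F_u ≤ 3.0 d t F_u): upper limit = 3.0·27·14·430 / 1000 = 487.6 kN.
  Edge l_c = 35 − 30/2 = 20 → r_n = 180.6 kN; interior l_c = 90 − 30 = 60 → r_n = 487.6 kN.
  R_n,bearing = 1·180.6 + 3·487.6 = 1643 kN → 0.75 × 1643 = 1230 kN.
Bearing governs: 1230 kN.

1230 kN (bearing governs)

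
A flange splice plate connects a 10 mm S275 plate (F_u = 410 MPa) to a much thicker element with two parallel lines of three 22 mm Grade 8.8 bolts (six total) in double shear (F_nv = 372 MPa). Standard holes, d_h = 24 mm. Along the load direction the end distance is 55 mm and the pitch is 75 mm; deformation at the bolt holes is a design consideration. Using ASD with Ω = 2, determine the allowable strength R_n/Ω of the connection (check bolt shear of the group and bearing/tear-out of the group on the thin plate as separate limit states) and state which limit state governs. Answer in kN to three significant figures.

645 kN (bearing governs)

Bolt shear: A_b = π·22²/4 = 380.1 mm²; R_n = 372 × 380.1 × 6 × 2 / 1000 = 1697 kN → 1697 / 2 = 848 kN.
Bearing (1.2 l_c t F_u ≤ 2.4 d t F_u): upper limit = 2.4·22·10·410 / 1000 = 216.5 kN.
  Edge l_c = 55 − 24/2 = 43 → r_n = 211.6 kN; interior l_c = 75 − 24 = 51 → r_n = 216.5 kN.
  R_n,bearing = 2·211.6 + 4·216.5 = 1289 kN → 1289 / 2 = 645 kN.
Bearing governs: 645 kN.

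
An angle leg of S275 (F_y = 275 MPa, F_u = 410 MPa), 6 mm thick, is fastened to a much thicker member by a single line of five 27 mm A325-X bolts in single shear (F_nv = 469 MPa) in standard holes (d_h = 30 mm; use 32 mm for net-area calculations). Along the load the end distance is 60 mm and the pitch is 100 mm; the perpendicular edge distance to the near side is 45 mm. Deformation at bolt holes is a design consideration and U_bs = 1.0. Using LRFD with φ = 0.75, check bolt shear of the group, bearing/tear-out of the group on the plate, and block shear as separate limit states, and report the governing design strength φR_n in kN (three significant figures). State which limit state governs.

395 kN (block shear governs)

Bolt shear: A_b = π·27²/4 = 572.6 mm²; R_n = 469 × 572.6 × 5 × 1 / 1000 = 1343 kN → 0.75 × 1343 = 1010 kN.
Bearing: edge l_c = 45, r_n = 132.8 kN; interior l_c = 70, r_n = 159.4 kN; R_n = 132.8 + 4·159.4 = 770.5 kN → 578 kN.
Block shear: A_gv = 2760, A_nv = 1896, A_nt = 174 mm²; R_n = min(0.6F_uA_nv, 0.6F_yA_gv) + U_bs·F_u·A_nt = 526.7 kN → 395 kN.
Block shear governs: 395 kN.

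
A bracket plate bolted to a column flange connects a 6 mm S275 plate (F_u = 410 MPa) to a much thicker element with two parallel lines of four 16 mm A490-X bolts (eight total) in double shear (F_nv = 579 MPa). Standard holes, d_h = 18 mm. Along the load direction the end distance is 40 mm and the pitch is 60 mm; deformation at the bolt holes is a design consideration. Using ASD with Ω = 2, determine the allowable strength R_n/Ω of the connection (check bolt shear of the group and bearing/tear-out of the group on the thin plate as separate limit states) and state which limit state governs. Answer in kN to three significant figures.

Bolt shear: A_b = π·16²/4 = 201.1 mm²; R_n = 579 × 201.1 × 8 × 2 / 1000 = 1863 kN → 1863 / 2 = 931 kN.
Bearing (1.2 l_c t F_u ≤ 2.4 d t F_u): upper limit = 2.4·16·6·410 / 1000 = 94.46 kN.
  Edge l_c = 40 − 18/2 = 31 → r_n = 91.51 kN; interior l_c = 60 − 18 = 42 → r_n = 94.46 kN.
  R_n,bearing = 2·91.51 + 6·94.46 = 749.8 kN → 749.8 / 2 = 375 kN.
Bearing governs: 375 kN.

375 kN (bearing governs)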